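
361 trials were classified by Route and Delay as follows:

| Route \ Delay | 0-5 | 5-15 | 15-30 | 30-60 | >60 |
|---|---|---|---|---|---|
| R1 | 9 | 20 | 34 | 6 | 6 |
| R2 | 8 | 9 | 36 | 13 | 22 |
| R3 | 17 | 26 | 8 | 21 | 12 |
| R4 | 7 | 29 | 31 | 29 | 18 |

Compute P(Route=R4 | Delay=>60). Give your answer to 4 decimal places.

0.3103

Total with Delay=>60: 6 + 22 + 12 + 18 = 58.
P(Route=R4 | Delay=>60) = 18/58 = 0.3103.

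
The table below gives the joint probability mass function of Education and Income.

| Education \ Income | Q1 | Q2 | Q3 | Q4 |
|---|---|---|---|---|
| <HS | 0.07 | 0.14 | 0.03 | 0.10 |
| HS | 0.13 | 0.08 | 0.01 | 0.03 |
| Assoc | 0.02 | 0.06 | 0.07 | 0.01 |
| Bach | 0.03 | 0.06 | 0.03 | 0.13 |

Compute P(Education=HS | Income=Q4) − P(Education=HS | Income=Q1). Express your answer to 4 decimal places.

-0.4089

P(Income=Q4) = 0.10 + 0.03 + 0.01 + 0.13 = 0.27; P(Education=HS | Income=Q4) = 0.03/0.27 = 0.11111.
P(Income=Q1) = 0.07 + 0.13 + 0.02 + 0.03 = 0.25; P(Education=HS | Income=Q1) = 0.13/0.25 = 0.52000.
Difference = -0.4089.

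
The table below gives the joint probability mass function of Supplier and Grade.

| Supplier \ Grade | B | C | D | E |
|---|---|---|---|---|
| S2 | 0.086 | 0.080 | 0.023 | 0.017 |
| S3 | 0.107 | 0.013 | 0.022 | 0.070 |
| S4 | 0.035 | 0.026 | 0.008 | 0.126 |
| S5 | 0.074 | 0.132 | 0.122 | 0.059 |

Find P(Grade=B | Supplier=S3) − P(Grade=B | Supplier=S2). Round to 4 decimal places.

P(Supplier=S3) = 0.107 + 0.013 + 0.022 + 0.070 = 0.212; P(Grade=B | Supplier=S3) = 0.107/0.212 = 0.50472.
P(Supplier=S2) = 0.086 + 0.080 + 0.023 + 0.017 = 0.206; P(Grade=B | Supplier=S2) = 0.086/0.206 = 0.41748.
Difference = 0.0872.

0.0872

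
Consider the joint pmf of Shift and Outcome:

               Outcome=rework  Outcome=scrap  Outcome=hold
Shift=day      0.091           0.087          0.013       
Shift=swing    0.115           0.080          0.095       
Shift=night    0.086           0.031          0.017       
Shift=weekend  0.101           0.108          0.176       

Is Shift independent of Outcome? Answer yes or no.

P(Shift=weekend) = 0.385 and P(Outcome=hold) = 0.301, so their product is 0.11589, but P(Shift=weekend, Outcome=hold) = 0.176. Since these differ, Shift and Outcome are not independent.

no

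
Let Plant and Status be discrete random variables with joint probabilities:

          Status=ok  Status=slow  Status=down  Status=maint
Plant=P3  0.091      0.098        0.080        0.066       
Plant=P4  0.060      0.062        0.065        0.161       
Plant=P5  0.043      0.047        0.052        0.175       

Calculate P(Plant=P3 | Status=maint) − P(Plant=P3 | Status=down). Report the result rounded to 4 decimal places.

-0.2419

P(Status=maint) = 0.066 + 0.161 + 0.175 = 0.402; P(Plant=P3 | Status=maint) = 0.066/0.402 = 0.16418.
P(Status=down) = 0.080 + 0.065 + 0.052 = 0.197; P(Plant=P3 | Status=down) = 0.080/0.197 = 0.40609.
Difference = -0.2419.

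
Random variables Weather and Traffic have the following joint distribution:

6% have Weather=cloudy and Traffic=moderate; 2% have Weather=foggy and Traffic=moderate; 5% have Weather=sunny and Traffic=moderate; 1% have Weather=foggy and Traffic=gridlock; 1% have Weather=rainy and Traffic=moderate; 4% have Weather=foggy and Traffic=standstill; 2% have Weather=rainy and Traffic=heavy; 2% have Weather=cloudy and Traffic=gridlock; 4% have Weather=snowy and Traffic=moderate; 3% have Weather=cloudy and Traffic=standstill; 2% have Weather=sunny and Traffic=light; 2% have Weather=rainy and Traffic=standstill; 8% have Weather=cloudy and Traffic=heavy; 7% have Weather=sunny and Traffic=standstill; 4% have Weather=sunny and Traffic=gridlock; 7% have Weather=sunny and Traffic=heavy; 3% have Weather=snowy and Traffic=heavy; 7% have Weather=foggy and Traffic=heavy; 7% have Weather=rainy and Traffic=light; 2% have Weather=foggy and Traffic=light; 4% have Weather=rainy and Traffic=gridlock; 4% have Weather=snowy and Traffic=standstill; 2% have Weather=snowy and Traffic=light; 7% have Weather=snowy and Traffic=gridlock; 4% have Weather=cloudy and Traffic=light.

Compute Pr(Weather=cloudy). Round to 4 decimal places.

P(Weather=cloudy) = 0.04 + 0.06 + 0.08 + 0.02 + 0.03 = 0.23.

0.2300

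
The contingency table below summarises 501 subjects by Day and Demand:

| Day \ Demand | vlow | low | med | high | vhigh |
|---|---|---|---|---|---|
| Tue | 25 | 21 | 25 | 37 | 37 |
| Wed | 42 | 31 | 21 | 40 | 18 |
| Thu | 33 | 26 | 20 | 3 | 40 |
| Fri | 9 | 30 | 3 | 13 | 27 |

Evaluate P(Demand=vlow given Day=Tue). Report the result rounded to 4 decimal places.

Total with Day=Tue: 25 + 21 + 25 + 37 + 37 = 145.
P(Demand=vlow | Day=Tue) = 25/145 = 0.1724.

0.1724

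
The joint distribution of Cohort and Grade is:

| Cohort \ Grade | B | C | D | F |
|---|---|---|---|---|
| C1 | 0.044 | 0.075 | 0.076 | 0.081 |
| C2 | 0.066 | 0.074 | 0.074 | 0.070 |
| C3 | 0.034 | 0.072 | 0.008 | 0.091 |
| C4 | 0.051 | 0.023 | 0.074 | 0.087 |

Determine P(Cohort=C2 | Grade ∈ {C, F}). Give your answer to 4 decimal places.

P(Grade=C) = 0.075 + 0.074 + 0.072 + 0.023 = 0.244.
P(Grade=F) = 0.081 + 0.070 + 0.091 + 0.087 = 0.329.
P(Grade ∈ {C, F}) = 0.244 + 0.329 = 0.573; P(Cohort=C2, Grade ∈ {C, F}) = 0.074 + 0.070 = 0.144.
P(Cohort=C2 | Grade ∈ {C, F}) = 0.144/0.573 = 0.2513.

0.2513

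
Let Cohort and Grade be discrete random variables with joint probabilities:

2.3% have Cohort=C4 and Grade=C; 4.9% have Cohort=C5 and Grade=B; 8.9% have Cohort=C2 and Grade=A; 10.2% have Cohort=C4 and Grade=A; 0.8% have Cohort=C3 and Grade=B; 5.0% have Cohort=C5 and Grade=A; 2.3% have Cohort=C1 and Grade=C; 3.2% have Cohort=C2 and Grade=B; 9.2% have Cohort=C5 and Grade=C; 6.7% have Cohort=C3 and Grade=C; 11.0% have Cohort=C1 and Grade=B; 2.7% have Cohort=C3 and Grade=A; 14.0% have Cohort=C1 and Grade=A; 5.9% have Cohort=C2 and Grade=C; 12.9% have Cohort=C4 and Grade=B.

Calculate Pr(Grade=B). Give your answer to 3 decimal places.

P(Grade=B) = 0.110 + 0.032 + 0.008 + 0.129 + 0.049 = 0.328.

0.328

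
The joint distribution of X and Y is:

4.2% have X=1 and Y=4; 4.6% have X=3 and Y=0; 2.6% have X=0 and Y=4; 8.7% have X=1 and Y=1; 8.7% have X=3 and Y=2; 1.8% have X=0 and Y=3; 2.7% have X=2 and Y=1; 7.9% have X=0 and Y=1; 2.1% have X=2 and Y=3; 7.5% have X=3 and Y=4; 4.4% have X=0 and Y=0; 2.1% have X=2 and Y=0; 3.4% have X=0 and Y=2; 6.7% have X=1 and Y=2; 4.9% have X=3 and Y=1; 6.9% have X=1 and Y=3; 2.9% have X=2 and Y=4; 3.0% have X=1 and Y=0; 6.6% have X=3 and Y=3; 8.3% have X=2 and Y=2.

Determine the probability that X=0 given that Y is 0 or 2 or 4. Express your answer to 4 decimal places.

0.1781

P(Y=0) = 0.044 + 0.030 + 0.021 + 0.046 = 0.141.
P(Y=2) = 0.034 + 0.067 + 0.083 + 0.087 = 0.271.
P(Y=4) = 0.026 + 0.042 + 0.029 + 0.075 = 0.172.
P(Y ∈ {0, 2, 4}) = 0.141 + 0.271 + 0.172 = 0.584; P(X=0, Y ∈ {0, 2, 4}) = 0.044 + 0.034 + 0.026 = 0.104.
P(X=0 | Y ∈ {0, 2, 4}) = 0.104/0.584 = 0.1781.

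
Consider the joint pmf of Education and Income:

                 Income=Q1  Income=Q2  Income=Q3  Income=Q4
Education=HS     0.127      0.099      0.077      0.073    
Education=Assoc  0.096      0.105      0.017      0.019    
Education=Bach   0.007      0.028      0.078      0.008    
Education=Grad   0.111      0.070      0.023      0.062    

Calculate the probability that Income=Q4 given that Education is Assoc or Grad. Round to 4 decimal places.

0.1610

P(Education=Assoc) = 0.096 + 0.105 + 0.017 + 0.019 = 0.237.
P(Education=Grad) = 0.111 + 0.070 + 0.023 + 0.062 = 0.266.
P(Education ∈ {Assoc, Grad}) = 0.237 + 0.266 = 0.503; P(Income=Q4, Education ∈ {Assoc, Grad}) = 0.019 + 0.062 = 0.081.
P(Income=Q4 | Education ∈ {Assoc, Grad}) = 0.081/0.503 = 0.1610.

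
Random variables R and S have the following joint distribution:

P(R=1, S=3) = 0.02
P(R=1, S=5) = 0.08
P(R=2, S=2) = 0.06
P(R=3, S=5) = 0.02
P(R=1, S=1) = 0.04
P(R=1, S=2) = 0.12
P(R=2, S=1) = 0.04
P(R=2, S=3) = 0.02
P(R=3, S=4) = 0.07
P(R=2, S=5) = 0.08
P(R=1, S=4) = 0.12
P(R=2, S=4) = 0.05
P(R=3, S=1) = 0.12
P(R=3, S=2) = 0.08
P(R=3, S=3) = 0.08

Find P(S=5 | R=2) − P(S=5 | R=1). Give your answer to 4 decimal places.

P(R=2) = 0.04 + 0.06 + 0.02 + 0.05 + 0.08 = 0.25; P(S=5 | R=2) = 0.08/0.25 = 0.32000.
P(R=1) = 0.04 + 0.12 + 0.02 + 0.12 + 0.08 = 0.38; P(S=5 | R=1) = 0.08/0.38 = 0.21053.
Difference = 0.1095.

0.1095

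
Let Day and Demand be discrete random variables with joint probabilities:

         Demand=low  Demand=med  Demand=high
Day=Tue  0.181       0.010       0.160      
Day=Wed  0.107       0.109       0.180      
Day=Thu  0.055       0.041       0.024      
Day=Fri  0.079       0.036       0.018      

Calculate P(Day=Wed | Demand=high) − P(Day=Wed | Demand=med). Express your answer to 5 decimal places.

-0.08492

P(Demand=high) = 0.160 + 0.180 + 0.024 + 0.018 = 0.382; P(Day=Wed | Demand=high) = 0.180/0.382 = 0.471204.
P(Demand=med) = 0.010 + 0.109 + 0.041 + 0.036 = 0.196; P(Day=Wed | Demand=med) = 0.109/0.196 = 0.556122.
Difference = -0.08492.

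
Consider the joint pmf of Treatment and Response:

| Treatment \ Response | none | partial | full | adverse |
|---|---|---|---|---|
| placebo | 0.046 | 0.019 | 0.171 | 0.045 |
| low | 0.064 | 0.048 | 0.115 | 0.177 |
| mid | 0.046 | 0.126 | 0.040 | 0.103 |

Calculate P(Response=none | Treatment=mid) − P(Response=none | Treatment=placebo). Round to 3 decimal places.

P(Treatment=mid) = 0.046 + 0.126 + 0.040 + 0.103 = 0.315; P(Response=none | Treatment=mid) = 0.046/0.315 = 0.1460.
P(Treatment=placebo) = 0.046 + 0.019 + 0.171 + 0.045 = 0.281; P(Response=none | Treatment=placebo) = 0.046/0.281 = 0.1637.
Difference = -0.018.

-0.018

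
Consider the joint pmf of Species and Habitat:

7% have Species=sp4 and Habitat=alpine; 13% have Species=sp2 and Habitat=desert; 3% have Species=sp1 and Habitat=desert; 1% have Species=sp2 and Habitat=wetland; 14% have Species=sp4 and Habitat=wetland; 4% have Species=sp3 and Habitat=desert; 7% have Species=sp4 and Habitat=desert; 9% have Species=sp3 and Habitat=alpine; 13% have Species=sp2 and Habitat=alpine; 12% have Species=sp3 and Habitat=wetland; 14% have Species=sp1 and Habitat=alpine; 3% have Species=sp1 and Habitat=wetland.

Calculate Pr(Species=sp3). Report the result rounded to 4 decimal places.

P(Species=sp3) = 0.12 + 0.04 + 0.09 = 0.25.

0.2500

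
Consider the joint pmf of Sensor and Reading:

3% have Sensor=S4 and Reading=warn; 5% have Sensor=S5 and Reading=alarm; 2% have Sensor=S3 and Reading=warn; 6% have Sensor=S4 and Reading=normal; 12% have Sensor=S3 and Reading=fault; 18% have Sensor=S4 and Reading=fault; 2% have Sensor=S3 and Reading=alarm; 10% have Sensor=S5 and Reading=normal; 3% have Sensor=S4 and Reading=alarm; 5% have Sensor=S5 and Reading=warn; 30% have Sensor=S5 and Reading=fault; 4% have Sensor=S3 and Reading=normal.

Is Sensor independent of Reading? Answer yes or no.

yes

Every cell satisfies P(Sensor,Reading) = P(Sensor)·P(Reading). For instance P(Sensor=S4) = 0.30, P(Reading=warn) = 0.10, and 0.30×0.10 = 0.03 matches the joint entry. So Sensor and Reading are independent.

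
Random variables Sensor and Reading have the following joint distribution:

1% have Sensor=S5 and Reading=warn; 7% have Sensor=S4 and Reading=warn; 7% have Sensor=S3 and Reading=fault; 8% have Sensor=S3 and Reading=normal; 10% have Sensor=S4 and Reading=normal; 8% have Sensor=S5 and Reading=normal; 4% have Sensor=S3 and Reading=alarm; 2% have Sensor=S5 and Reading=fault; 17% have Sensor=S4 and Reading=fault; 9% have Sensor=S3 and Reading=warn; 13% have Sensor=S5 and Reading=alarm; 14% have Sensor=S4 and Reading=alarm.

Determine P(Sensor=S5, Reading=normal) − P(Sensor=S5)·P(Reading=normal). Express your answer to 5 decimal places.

0.01760

P(Sensor=S5) = 0.08 + 0.01 + 0.13 + 0.02 = 0.24.
P(Reading=normal) = 0.08 + 0.10 + 0.08 = 0.26.
P(Sensor=S5, Reading=normal) − P(Sensor=S5)P(Reading=normal) = 0.08 − 0.24×0.26 = 0.01760.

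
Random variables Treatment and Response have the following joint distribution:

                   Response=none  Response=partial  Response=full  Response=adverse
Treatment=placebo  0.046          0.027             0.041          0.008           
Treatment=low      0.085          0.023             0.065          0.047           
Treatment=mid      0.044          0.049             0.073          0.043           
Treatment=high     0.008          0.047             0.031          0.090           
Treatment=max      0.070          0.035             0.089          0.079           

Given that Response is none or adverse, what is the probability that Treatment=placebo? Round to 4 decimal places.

P(Response=none) = 0.046 + 0.085 + 0.044 + 0.008 + 0.070 = 0.253.
P(Response=adverse) = 0.008 + 0.047 + 0.043 + 0.090 + 0.079 = 0.267.
P(Response ∈ {none, adverse}) = 0.253 + 0.267 = 0.520; P(Treatment=placebo, Response ∈ {none, adverse}) = 0.046 + 0.008 = 0.054.
P(Treatment=placebo | Response ∈ {none, adverse}) = 0.054/0.520 = 0.1038.

0.1038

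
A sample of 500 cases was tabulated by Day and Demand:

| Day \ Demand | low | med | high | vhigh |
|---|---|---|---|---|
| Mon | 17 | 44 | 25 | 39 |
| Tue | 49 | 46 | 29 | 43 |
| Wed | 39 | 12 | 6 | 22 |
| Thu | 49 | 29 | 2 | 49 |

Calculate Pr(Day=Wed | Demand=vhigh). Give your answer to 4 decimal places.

0.1438

Total with Demand=vhigh: 39 + 43 + 22 + 49 = 153.
P(Day=Wed | Demand=vhigh) = 22/153 = 0.1438.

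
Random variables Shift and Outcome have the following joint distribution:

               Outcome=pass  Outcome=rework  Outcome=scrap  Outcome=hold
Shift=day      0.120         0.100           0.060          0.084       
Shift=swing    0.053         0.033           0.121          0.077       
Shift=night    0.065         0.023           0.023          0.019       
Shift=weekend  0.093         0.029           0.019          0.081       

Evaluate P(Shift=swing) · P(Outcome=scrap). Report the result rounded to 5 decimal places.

P(Shift=swing) = 0.053 + 0.033 + 0.121 + 0.077 = 0.284.
P(Outcome=scrap) = 0.060 + 0.121 + 0.023 + 0.019 = 0.223.
Product: 0.284 × 0.223 = 0.06333.

0.06333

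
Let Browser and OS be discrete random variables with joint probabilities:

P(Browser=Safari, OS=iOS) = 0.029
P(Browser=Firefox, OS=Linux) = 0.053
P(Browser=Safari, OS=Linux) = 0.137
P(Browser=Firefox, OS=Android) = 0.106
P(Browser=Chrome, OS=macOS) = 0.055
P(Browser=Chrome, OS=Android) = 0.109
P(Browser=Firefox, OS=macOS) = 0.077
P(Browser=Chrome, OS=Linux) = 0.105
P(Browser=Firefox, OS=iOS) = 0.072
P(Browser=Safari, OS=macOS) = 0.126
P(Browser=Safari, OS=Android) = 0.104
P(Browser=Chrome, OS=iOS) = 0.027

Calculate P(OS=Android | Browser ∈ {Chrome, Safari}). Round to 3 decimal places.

P(Browser=Chrome) = 0.055 + 0.105 + 0.027 + 0.109 = 0.296.
P(Browser=Safari) = 0.126 + 0.137 + 0.029 + 0.104 = 0.396.
P(Browser ∈ {Chrome, Safari}) = 0.296 + 0.396 = 0.692; P(OS=Android, Browser ∈ {Chrome, Safari}) = 0.109 + 0.104 = 0.213.
P(OS=Android | Browser ∈ {Chrome, Safari}) = 0.213/0.692 = 0.308.

0.308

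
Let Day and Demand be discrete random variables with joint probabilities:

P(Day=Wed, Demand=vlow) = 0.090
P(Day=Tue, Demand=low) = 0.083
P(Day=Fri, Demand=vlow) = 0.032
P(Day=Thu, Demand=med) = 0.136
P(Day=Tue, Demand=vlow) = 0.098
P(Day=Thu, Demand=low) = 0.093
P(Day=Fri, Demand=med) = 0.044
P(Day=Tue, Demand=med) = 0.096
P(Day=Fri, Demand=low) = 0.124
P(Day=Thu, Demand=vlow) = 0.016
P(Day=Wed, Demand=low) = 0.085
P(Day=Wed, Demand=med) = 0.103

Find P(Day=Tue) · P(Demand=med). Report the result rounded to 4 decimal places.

P(Day=Tue) = 0.098 + 0.083 + 0.096 = 0.277.
P(Demand=med) = 0.096 + 0.103 + 0.136 + 0.044 = 0.379.
Product: 0.277 × 0.379 = 0.1050.

0.1050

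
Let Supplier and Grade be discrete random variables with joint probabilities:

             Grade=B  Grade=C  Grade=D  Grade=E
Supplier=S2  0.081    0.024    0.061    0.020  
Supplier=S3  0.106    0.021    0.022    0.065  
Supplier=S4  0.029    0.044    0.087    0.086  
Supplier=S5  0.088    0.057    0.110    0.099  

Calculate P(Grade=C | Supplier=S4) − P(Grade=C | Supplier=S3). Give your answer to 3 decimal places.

P(Supplier=S4) = 0.029 + 0.044 + 0.087 + 0.086 = 0.246; P(Grade=C | Supplier=S4) = 0.044/0.246 = 0.1789.
P(Supplier=S3) = 0.106 + 0.021 + 0.022 + 0.065 = 0.214; P(Grade=C | Supplier=S3) = 0.021/0.214 = 0.0981.
Difference = 0.081.

0.081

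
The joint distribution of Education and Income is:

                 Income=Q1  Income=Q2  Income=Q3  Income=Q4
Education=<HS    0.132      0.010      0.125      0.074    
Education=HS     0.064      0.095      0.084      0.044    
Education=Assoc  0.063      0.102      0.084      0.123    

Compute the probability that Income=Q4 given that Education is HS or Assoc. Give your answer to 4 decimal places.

0.2534

P(Education=HS) = 0.064 + 0.095 + 0.084 + 0.044 = 0.287.
P(Education=Assoc) = 0.063 + 0.102 + 0.084 + 0.123 = 0.372.
P(Education ∈ {HS, Assoc}) = 0.287 + 0.372 = 0.659; P(Income=Q4, Education ∈ {HS, Assoc}) = 0.044 + 0.123 = 0.167.
P(Income=Q4 | Education ∈ {HS, Assoc}) = 0.167/0.659 = 0.2534.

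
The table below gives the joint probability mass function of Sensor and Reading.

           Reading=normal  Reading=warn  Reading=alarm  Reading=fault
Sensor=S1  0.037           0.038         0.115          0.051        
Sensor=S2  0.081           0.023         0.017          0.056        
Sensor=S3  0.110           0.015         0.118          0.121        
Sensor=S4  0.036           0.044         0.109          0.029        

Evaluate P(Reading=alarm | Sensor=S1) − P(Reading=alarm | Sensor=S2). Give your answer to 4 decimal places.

P(Sensor=S1) = 0.037 + 0.038 + 0.115 + 0.051 = 0.241; P(Reading=alarm | Sensor=S1) = 0.115/0.241 = 0.47718.
P(Sensor=S2) = 0.081 + 0.023 + 0.017 + 0.056 = 0.177; P(Reading=alarm | Sensor=S2) = 0.017/0.177 = 0.09605.
Difference = 0.3811.

0.3811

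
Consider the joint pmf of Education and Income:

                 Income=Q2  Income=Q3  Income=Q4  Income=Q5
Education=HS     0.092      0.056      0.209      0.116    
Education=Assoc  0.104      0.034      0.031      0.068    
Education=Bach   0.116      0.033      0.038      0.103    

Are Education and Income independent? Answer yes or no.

P(Education=HS) = 0.473 and P(Income=Q4) = 0.278, so their product is 0.13149, but P(Education=HS, Income=Q4) = 0.209. Since these differ, Education and Income are not independent.

no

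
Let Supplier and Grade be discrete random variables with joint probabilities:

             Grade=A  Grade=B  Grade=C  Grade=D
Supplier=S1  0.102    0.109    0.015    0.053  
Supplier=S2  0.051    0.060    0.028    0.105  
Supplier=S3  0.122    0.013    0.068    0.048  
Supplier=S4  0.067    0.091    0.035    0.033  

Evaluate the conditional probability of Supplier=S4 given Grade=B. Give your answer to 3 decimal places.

P(Grade=B) = 0.109 + 0.060 + 0.013 + 0.091 = 0.273.
P(Supplier=S4 | Grade=B) = 0.091/0.273 = 0.333.

0.333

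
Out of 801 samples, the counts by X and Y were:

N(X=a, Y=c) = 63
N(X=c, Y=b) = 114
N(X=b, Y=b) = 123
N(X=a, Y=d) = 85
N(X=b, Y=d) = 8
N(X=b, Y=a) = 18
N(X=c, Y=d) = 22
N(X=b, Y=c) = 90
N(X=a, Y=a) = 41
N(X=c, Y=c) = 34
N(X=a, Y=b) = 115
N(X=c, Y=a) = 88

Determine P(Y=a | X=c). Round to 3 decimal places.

0.341

Total with X=c: 88 + 114 + 34 + 22 = 258.
P(Y=a | X=c) = 88/258 = 0.341.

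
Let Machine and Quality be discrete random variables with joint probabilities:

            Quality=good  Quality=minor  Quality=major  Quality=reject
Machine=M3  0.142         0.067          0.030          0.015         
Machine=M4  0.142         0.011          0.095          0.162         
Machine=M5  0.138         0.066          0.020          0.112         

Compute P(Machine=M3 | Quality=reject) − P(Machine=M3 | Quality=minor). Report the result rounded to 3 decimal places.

-0.413

P(Quality=reject) = 0.015 + 0.162 + 0.112 = 0.289; P(Machine=M3 | Quality=reject) = 0.015/0.289 = 0.0519.
P(Quality=minor) = 0.067 + 0.011 + 0.066 = 0.144; P(Machine=M3 | Quality=minor) = 0.067/0.144 = 0.4653.
Difference = -0.413.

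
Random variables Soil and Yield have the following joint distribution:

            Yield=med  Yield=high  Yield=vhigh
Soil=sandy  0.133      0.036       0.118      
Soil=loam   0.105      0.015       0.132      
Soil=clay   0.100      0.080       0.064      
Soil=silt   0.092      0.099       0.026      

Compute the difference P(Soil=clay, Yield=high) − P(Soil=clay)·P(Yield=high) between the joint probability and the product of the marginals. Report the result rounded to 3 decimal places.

0.024

P(Soil=clay) = 0.100 + 0.080 + 0.064 = 0.244.
P(Yield=high) = 0.036 + 0.015 + 0.080 + 0.099 = 0.230.
P(Soil=clay, Yield=high) − P(Soil=clay)P(Yield=high) = 0.080 − 0.244×0.230 = 0.024.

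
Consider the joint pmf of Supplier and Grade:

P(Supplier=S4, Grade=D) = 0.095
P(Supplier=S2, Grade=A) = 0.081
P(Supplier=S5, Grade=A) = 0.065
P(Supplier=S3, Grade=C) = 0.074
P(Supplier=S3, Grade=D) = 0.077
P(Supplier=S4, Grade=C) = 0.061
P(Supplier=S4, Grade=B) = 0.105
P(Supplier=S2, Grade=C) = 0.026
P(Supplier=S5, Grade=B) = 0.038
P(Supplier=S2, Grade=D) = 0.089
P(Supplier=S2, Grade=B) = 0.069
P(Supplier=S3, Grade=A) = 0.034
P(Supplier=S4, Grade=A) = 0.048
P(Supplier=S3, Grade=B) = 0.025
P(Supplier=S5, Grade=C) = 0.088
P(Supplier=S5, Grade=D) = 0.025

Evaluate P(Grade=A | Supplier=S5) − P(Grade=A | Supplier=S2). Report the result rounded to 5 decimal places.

P(Supplier=S5) = 0.065 + 0.038 + 0.088 + 0.025 = 0.216; P(Grade=A | Supplier=S5) = 0.065/0.216 = 0.300926.
P(Supplier=S2) = 0.081 + 0.069 + 0.026 + 0.089 = 0.265; P(Grade=A | Supplier=S2) = 0.081/0.265 = 0.305660.
Difference = -0.00473.

-0.00473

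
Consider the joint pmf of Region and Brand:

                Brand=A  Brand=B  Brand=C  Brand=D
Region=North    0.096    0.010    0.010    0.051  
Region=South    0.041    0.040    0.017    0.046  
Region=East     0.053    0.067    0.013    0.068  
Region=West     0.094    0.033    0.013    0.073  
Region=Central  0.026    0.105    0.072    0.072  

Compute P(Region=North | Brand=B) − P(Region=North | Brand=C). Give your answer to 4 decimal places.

-0.0408

P(Brand=B) = 0.010 + 0.040 + 0.067 + 0.033 + 0.105 = 0.255; P(Region=North | Brand=B) = 0.010/0.255 = 0.03922.
P(Brand=C) = 0.010 + 0.017 + 0.013 + 0.013 + 0.072 = 0.125; P(Region=North | Brand=C) = 0.010/0.125 = 0.08000.
Difference = -0.0408.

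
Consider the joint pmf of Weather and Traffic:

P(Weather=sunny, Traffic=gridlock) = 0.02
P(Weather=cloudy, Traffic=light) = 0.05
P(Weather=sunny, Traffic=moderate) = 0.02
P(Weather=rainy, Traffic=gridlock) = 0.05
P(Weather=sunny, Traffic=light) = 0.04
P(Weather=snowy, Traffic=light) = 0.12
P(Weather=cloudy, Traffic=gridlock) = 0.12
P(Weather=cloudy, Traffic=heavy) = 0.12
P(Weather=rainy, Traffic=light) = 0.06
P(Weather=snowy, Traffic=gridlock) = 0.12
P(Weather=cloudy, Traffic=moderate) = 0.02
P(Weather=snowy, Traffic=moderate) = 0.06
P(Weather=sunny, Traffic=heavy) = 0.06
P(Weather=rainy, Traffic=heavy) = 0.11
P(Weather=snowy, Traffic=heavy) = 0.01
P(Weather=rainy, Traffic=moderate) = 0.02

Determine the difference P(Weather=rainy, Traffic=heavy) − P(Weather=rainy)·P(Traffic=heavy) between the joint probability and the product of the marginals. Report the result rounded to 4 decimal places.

P(Weather=rainy) = 0.06 + 0.02 + 0.11 + 0.05 = 0.24.
P(Traffic=heavy) = 0.06 + 0.12 + 0.11 + 0.01 = 0.30.
P(Weather=rainy, Traffic=heavy) − P(Weather=rainy)P(Traffic=heavy) = 0.11 − 0.24×0.30 = 0.0380.

0.0380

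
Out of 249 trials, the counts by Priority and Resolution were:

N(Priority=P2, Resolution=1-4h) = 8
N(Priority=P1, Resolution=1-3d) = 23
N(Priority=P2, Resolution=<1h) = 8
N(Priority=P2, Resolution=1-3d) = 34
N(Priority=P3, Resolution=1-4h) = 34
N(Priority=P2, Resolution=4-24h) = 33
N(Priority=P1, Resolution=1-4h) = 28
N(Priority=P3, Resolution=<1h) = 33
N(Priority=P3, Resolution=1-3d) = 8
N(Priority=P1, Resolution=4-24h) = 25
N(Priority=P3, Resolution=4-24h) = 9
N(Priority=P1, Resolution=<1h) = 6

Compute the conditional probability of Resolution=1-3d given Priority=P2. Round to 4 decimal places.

Total with Priority=P2: 8 + 8 + 33 + 34 = 83.
P(Resolution=1-3d | Priority=P2) = 34/83 = 0.4096.

0.4096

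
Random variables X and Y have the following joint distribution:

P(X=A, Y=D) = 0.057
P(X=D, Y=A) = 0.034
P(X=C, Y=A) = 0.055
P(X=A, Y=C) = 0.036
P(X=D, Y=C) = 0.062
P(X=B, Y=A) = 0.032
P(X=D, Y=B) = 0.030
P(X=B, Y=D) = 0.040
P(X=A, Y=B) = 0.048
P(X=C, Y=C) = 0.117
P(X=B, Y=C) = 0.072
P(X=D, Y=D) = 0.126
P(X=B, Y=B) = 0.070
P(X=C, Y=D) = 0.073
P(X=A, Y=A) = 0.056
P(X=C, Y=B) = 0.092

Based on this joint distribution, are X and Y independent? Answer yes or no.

P(X=D) = 0.252 and P(Y=D) = 0.296, so their product is 0.07459, but P(X=D, Y=D) = 0.126. Since these differ, X and Y are not independent.

no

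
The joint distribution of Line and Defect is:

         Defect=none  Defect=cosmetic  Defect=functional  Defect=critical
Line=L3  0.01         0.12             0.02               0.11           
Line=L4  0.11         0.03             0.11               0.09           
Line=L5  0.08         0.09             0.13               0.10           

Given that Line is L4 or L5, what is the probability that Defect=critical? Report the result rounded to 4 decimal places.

P(Line=L4) = 0.11 + 0.03 + 0.11 + 0.09 = 0.34.
P(Line=L5) = 0.08 + 0.09 + 0.13 + 0.10 = 0.40.
P(Line ∈ {L4, L5}) = 0.34 + 0.40 = 0.74; P(Defect=critical, Line ∈ {L4, L5}) = 0.09 + 0.10 = 0.19.
P(Defect=critical | Line ∈ {L4, L5}) = 0.19/0.74 = 0.2568.

0.2568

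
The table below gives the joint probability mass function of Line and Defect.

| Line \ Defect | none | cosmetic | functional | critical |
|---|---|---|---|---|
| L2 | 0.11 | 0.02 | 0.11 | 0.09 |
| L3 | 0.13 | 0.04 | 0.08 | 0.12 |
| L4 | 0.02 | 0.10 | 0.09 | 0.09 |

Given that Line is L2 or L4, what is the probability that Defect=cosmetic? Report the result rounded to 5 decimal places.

0.19048

P(Line=L2) = 0.11 + 0.02 + 0.11 + 0.09 = 0.33.
P(Line=L4) = 0.02 + 0.10 + 0.09 + 0.09 = 0.30.
P(Line ∈ {L2, L4}) = 0.33 + 0.30 = 0.63; P(Defect=cosmetic, Line ∈ {L2, L4}) = 0.02 + 0.10 = 0.12.
P(Defect=cosmetic | Line ∈ {L2, L4}) = 0.12/0.63 = 0.19048.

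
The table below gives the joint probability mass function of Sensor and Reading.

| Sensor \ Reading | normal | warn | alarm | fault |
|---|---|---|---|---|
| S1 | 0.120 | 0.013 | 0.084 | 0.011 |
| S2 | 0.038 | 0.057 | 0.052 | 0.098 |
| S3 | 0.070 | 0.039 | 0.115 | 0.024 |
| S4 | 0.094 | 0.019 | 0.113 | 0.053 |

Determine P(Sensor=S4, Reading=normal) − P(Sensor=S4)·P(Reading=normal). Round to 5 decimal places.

P(Sensor=S4) = 0.094 + 0.019 + 0.113 + 0.053 = 0.279.
P(Reading=normal) = 0.120 + 0.038 + 0.070 + 0.094 = 0.322.
P(Sensor=S4, Reading=normal) − P(Sensor=S4)P(Reading=normal) = 0.094 − 0.279×0.322 = 0.00416.

0.00416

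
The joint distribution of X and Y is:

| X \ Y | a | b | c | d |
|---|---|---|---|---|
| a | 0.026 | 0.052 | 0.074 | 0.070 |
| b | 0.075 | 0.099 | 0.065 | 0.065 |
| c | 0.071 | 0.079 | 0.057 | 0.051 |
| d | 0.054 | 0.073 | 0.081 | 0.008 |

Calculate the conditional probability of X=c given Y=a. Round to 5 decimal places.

0.31416

P(Y=a) = 0.026 + 0.075 + 0.071 + 0.054 = 0.226.
P(X=c | Y=a) = 0.071/0.226 = 0.31416.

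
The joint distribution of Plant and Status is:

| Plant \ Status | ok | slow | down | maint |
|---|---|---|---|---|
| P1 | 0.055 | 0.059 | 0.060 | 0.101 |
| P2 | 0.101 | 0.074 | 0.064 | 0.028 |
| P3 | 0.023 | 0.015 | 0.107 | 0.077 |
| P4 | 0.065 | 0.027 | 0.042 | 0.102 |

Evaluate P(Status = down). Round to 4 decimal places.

0.2730

P(Status=down) = 0.060 + 0.064 + 0.107 + 0.042 = 0.273.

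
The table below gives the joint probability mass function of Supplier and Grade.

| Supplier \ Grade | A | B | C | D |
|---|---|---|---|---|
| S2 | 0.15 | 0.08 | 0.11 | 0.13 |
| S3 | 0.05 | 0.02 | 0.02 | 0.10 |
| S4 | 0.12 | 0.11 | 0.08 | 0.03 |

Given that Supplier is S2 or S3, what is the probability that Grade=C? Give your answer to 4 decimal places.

P(Supplier=S2) = 0.15 + 0.08 + 0.11 + 0.13 = 0.47.
P(Supplier=S3) = 0.05 + 0.02 + 0.02 + 0.10 = 0.19.
P(Supplier ∈ {S2, S3}) = 0.47 + 0.19 = 0.66; P(Grade=C, Supplier ∈ {S2, S3}) = 0.11 + 0.02 = 0.13.
P(Grade=C | Supplier ∈ {S2, S3}) = 0.13/0.66 = 0.1970.

0.1970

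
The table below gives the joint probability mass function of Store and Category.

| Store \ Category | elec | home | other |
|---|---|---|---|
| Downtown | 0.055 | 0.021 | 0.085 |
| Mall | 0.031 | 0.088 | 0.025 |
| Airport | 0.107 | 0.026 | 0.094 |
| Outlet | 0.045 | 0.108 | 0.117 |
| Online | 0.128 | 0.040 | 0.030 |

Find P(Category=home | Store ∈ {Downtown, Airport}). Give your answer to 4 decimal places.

P(Store=Downtown) = 0.055 + 0.021 + 0.085 = 0.161.
P(Store=Airport) = 0.107 + 0.026 + 0.094 = 0.227.
P(Store ∈ {Downtown, Airport}) = 0.161 + 0.227 = 0.388; P(Category=home, Store ∈ {Downtown, Airport}) = 0.021 + 0.026 = 0.047.
P(Category=home | Store ∈ {Downtown, Airport}) = 0.047/0.388 = 0.1211.

0.1211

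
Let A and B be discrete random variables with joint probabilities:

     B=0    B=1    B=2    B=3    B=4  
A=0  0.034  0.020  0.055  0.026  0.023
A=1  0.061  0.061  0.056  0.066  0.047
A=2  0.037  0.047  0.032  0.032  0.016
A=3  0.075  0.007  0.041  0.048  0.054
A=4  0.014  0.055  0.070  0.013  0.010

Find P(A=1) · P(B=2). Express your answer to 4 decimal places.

0.0739

P(A=1) = 0.061 + 0.061 + 0.056 + 0.066 + 0.047 = 0.291.
P(B=2) = 0.055 + 0.056 + 0.032 + 0.041 + 0.070 = 0.254.
Product: 0.291 × 0.254 = 0.0739.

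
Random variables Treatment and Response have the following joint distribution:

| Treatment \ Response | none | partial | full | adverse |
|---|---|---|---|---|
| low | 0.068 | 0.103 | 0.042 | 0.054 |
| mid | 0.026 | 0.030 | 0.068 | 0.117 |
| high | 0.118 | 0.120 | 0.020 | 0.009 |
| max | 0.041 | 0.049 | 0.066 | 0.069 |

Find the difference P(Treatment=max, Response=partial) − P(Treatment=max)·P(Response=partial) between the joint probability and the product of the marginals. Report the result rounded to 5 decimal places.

-0.01895

P(Treatment=max) = 0.041 + 0.049 + 0.066 + 0.069 = 0.225.
P(Response=partial) = 0.103 + 0.030 + 0.120 + 0.049 = 0.302.
P(Treatment=max, Response=partial) − P(Treatment=max)P(Response=partial) = 0.049 − 0.225×0.302 = -0.01895.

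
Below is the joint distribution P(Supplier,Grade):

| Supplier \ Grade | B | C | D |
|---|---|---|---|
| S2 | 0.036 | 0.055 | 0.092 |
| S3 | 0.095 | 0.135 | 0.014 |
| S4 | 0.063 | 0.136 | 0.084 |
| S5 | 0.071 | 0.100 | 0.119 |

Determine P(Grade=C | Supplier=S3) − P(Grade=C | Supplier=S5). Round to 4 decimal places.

0.2085

P(Supplier=S3) = 0.095 + 0.135 + 0.014 = 0.244; P(Grade=C | Supplier=S3) = 0.135/0.244 = 0.55328.
P(Supplier=S5) = 0.071 + 0.100 + 0.119 = 0.290; P(Grade=C | Supplier=S5) = 0.100/0.290 = 0.34483.
Difference = 0.2085.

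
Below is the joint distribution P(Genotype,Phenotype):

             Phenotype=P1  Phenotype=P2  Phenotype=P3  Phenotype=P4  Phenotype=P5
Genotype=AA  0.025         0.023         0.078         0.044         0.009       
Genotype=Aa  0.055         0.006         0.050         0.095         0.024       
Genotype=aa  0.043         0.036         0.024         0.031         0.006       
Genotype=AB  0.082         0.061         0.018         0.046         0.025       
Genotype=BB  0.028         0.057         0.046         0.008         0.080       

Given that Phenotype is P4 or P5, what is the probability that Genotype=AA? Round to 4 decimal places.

0.1440

P(Phenotype=P4) = 0.044 + 0.095 + 0.031 + 0.046 + 0.008 = 0.224.
P(Phenotype=P5) = 0.009 + 0.024 + 0.006 + 0.025 + 0.080 = 0.144.
P(Phenotype ∈ {P4, P5}) = 0.224 + 0.144 = 0.368; P(Genotype=AA, Phenotype ∈ {P4, P5}) = 0.044 + 0.009 = 0.053.
P(Genotype=AA | Phenotype ∈ {P4, P5}) = 0.053/0.368 = 0.1440.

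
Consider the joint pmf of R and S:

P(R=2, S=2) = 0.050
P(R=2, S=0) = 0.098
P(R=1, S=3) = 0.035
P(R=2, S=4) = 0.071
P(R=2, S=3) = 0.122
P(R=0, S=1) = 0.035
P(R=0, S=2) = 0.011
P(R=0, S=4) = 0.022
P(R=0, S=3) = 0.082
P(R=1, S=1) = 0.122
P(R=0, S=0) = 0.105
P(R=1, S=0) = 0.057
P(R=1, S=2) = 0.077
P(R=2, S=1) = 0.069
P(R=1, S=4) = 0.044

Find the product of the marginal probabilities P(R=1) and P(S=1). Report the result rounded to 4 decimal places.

P(R=1) = 0.057 + 0.122 + 0.077 + 0.035 + 0.044 = 0.335.
P(S=1) = 0.035 + 0.122 + 0.069 = 0.226.
Product: 0.335 × 0.226 = 0.0757.

0.0757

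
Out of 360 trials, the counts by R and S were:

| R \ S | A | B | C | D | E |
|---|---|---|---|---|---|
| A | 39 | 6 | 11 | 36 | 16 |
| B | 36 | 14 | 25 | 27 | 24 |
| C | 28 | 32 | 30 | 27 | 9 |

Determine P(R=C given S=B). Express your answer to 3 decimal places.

0.615

Total with S=B: 6 + 14 + 32 = 52.
P(R=C | S=B) = 32/52 = 0.615.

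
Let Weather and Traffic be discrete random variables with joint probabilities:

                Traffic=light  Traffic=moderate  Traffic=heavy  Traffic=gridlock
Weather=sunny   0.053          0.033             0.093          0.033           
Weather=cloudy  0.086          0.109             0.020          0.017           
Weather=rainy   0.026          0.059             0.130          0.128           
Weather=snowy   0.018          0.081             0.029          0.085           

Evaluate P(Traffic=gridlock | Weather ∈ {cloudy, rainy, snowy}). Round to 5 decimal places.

P(Weather=cloudy) = 0.086 + 0.109 + 0.020 + 0.017 = 0.232.
P(Weather=rainy) = 0.026 + 0.059 + 0.130 + 0.128 = 0.343.
P(Weather=snowy) = 0.018 + 0.081 + 0.029 + 0.085 = 0.213.
P(Weather ∈ {cloudy, rainy, snowy}) = 0.232 + 0.343 + 0.213 = 0.788; P(Traffic=gridlock, Weather ∈ {cloudy, rainy, snowy}) = 0.017 + 0.128 + 0.085 = 0.230.
P(Traffic=gridlock | Weather ∈ {cloudy, rainy, snowy}) = 0.230/0.788 = 0.29188.

0.29188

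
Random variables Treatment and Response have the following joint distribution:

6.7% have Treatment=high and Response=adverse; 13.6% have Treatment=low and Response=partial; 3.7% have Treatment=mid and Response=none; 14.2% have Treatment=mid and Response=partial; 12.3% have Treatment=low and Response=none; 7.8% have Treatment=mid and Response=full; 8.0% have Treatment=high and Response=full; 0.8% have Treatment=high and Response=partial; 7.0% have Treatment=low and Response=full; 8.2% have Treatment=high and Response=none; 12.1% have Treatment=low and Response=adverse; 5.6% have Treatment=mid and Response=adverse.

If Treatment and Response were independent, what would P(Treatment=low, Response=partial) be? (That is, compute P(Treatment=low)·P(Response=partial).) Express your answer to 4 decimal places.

P(Treatment=low) = 0.123 + 0.136 + 0.070 + 0.121 = 0.450.
P(Response=partial) = 0.136 + 0.142 + 0.008 = 0.286.
Product: 0.450 × 0.286 = 0.1287.

0.1287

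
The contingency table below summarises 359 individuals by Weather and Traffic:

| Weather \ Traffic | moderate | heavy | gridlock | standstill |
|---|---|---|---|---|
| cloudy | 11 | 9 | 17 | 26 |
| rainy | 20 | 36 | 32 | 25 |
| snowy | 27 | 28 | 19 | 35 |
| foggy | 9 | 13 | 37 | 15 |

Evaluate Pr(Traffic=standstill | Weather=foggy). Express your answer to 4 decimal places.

Total with Weather=foggy: 9 + 13 + 37 + 15 = 74.
P(Traffic=standstill | Weather=foggy) = 15/74 = 0.2027.

0.2027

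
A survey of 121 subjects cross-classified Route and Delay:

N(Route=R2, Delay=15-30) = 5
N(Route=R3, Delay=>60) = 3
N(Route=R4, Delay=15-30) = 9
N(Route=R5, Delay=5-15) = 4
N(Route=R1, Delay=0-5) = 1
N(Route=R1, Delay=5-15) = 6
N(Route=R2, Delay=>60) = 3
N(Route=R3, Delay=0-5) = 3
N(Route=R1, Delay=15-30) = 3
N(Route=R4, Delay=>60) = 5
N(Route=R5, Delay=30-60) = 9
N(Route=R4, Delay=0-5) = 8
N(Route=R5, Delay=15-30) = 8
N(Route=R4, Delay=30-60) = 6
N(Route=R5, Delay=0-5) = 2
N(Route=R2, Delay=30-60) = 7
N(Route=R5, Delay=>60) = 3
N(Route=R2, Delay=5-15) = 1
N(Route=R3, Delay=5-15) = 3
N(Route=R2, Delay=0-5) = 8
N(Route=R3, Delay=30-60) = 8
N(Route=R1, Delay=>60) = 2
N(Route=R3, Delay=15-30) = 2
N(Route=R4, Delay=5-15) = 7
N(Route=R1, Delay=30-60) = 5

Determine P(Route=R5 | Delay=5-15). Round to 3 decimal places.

0.190

Total with Delay=5-15: 6 + 1 + 3 + 7 + 4 = 21.
P(Route=R5 | Delay=5-15) = 4/21 = 0.190.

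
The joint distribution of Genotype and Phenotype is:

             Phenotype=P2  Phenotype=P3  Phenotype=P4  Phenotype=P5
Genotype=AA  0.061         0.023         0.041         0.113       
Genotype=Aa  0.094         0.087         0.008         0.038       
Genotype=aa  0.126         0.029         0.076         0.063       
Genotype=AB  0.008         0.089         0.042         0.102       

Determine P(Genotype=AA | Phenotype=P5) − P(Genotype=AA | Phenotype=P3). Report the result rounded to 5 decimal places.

P(Phenotype=P5) = 0.113 + 0.038 + 0.063 + 0.102 = 0.316; P(Genotype=AA | Phenotype=P5) = 0.113/0.316 = 0.357595.
P(Phenotype=P3) = 0.023 + 0.087 + 0.029 + 0.089 = 0.228; P(Genotype=AA | Phenotype=P3) = 0.023/0.228 = 0.100877.
Difference = 0.25672.

0.25672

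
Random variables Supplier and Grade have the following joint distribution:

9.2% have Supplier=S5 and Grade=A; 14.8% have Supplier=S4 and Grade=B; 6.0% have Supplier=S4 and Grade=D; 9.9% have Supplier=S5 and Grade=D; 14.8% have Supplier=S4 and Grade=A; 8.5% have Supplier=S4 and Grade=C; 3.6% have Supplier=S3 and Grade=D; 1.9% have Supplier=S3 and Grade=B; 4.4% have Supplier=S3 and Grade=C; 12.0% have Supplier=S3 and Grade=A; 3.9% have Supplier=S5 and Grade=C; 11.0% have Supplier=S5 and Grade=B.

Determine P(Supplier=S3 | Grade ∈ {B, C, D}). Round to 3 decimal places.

0.155

P(Grade=B) = 0.019 + 0.148 + 0.110 = 0.277.
P(Grade=C) = 0.044 + 0.085 + 0.039 = 0.168.
P(Grade=D) = 0.036 + 0.060 + 0.099 = 0.195.
P(Grade ∈ {B, C, D}) = 0.277 + 0.168 + 0.195 = 0.640; P(Supplier=S3, Grade ∈ {B, C, D}) = 0.019 + 0.044 + 0.036 = 0.099.
P(Supplier=S3 | Grade ∈ {B, C, D}) = 0.099/0.640 = 0.155.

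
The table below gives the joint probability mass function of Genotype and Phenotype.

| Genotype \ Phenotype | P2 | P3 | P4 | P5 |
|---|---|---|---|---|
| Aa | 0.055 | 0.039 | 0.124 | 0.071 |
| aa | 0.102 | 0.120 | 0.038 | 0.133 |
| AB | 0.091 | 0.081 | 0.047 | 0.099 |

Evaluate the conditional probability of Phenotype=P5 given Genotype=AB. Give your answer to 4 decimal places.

P(Genotype=AB) = 0.091 + 0.081 + 0.047 + 0.099 = 0.318.
P(Phenotype=P5 | Genotype=AB) = 0.099/0.318 = 0.3113.

0.3113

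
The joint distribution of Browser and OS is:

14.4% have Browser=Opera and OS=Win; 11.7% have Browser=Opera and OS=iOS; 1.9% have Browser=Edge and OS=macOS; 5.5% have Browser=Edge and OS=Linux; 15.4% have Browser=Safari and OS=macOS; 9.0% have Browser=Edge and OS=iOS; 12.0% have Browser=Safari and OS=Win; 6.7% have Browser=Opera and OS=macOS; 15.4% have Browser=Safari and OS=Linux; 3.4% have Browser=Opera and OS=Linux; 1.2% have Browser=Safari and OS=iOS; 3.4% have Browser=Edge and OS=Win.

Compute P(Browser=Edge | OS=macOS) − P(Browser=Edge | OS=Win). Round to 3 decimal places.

-0.035

P(OS=macOS) = 0.154 + 0.019 + 0.067 = 0.240; P(Browser=Edge | OS=macOS) = 0.019/0.240 = 0.0792.
P(OS=Win) = 0.120 + 0.034 + 0.144 = 0.298; P(Browser=Edge | OS=Win) = 0.034/0.298 = 0.1141.
Difference = -0.035.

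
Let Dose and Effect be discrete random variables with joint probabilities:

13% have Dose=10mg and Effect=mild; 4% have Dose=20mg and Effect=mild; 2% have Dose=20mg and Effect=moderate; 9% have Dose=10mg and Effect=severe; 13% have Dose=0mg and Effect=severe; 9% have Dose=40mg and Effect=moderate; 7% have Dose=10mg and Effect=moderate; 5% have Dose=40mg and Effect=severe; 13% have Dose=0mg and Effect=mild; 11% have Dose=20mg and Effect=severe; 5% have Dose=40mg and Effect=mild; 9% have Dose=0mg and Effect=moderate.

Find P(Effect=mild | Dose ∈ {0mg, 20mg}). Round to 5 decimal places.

0.32692

P(Dose=0mg) = 0.13 + 0.09 + 0.13 = 0.35.
P(Dose=20mg) = 0.04 + 0.02 + 0.11 = 0.17.
P(Dose ∈ {0mg, 20mg}) = 0.35 + 0.17 = 0.52; P(Effect=mild, Dose ∈ {0mg, 20mg}) = 0.13 + 0.04 = 0.17.
P(Effect=mild | Dose ∈ {0mg, 20mg}) = 0.17/0.52 = 0.32692.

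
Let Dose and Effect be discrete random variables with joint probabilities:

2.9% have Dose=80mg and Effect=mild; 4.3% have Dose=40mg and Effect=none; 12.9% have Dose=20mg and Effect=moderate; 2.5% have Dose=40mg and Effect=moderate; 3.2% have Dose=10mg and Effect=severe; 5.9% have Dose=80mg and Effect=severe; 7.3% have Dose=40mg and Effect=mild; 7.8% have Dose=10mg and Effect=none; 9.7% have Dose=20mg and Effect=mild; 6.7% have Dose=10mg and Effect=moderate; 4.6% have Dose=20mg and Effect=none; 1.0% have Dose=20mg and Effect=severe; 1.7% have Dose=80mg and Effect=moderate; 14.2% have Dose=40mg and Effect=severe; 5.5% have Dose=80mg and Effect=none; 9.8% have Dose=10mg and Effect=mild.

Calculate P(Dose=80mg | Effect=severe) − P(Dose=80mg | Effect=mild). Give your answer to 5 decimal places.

0.14516

P(Effect=severe) = 0.032 + 0.010 + 0.142 + 0.059 = 0.243; P(Dose=80mg | Effect=severe) = 0.059/0.243 = 0.242798.
P(Effect=mild) = 0.098 + 0.097 + 0.073 + 0.029 = 0.297; P(Dose=80mg | Effect=mild) = 0.029/0.297 = 0.097643.
Difference = 0.14516.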